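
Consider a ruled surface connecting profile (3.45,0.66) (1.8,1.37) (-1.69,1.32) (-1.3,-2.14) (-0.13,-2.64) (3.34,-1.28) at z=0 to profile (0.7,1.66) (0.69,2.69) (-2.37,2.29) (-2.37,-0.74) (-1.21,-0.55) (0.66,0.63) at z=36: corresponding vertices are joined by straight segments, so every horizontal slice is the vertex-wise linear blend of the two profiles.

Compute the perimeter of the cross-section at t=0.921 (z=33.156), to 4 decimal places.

Perimeter at t=0.921: 11.7926

Cross-section at t=0.921: each vertex is (1-t)·p0[i] + t·p1[i].
  v1: (1-0.921)·(3.45,0.66) + 0.921·(0.7,1.66) = (0.9172,1.5810)
  v2: (1-0.921)·(1.8,1.37) + 0.921·(0.69,2.69) = (0.7777,2.5857)
  v3: (1-0.921)·(-1.69,1.32) + 0.921·(-2.37,2.29) = (-2.3163,2.2134)
  v4: (1-0.921)·(-1.3,-2.14) + 0.921·(-2.37,-0.74) = (-2.2855,-0.8506)
  v5: (1-0.921)·(-0.13,-2.64) + 0.921·(-1.21,-0.55) = (-1.1247,-0.7151)
  v6: (1-0.921)·(3.34,-1.28) + 0.921·(0.66,0.63) = (0.8717,0.4791)
Perimeter = Σ |v_{i+1} − v_i|:
  edge 1→2: √(-0.1396² + 1.0047²) = 1.0144 (running 1.0144)
  edge 2→3: √(-3.0940² + -0.3723²) = 3.1163 (running 4.1307)
  edge 3→4: √(0.0308² + -3.0640²) = 3.0641 (running 7.1948)
  edge 4→5: √(1.1608² + 0.1355²) = 1.1687 (running 8.3635)
  edge 5→6: √(1.9964² + 1.1942²) = 2.3263 (running 10.6898)
  edge 6→1: √(0.0455² + 1.1019²) = 1.1028 (running 11.7926)
Perimeter = 11.7926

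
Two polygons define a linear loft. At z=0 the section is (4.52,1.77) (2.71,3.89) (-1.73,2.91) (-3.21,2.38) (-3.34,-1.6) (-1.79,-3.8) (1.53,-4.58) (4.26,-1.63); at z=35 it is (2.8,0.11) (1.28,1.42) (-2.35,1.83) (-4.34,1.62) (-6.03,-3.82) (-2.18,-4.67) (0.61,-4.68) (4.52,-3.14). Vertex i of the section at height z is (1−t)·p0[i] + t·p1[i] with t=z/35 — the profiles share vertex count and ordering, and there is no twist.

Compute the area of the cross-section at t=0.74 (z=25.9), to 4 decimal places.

Area at t=0.74: 50.6453

Cross-section at t=0.74: each vertex is (1-t)·p0[i] + t·p1[i].
  v1: (1-0.74)·(4.52,1.77) + 0.74·(2.8,0.11) = (3.2472,0.5416)
  v2: (1-0.74)·(2.71,3.89) + 0.74·(1.28,1.42) = (1.6518,2.0622)
  v3: (1-0.74)·(-1.73,2.91) + 0.74·(-2.35,1.83) = (-2.1888,2.1108)
  v4: (1-0.74)·(-3.21,2.38) + 0.74·(-4.34,1.62) = (-4.0462,1.8176)
  v5: (1-0.74)·(-3.34,-1.6) + 0.74·(-6.03,-3.82) = (-5.3306,-3.2428)
  v6: (1-0.74)·(-1.79,-3.8) + 0.74·(-2.18,-4.67) = (-2.0786,-4.4438)
  v7: (1-0.74)·(1.53,-4.58) + 0.74·(0.61,-4.68) = (0.8492,-4.6540)
  v8: (1-0.74)·(4.26,-1.63) + 0.74·(4.52,-3.14) = (4.4524,-2.7474)
Shoelace sum Σ(x_i·y_{i+1} − x_{i+1}·y_i):
  i=1: 3.2472·2.0622 − 1.6518·0.5416 = +5.8018 (running +5.8018)
  i=2: 1.6518·2.1108 − -2.1888·2.0622 = +8.0004 (running +13.8021)
  i=3: -2.1888·1.8176 − -4.0462·2.1108 = +4.5624 (running +18.3645)
  i=4: -4.0462·-3.2428 − -5.3306·1.8176 = +22.8099 (running +41.1744)
  i=5: -5.3306·-4.4438 − -2.0786·-3.2428 = +16.9476 (running +58.1220)
  i=6: -2.0786·-4.6540 − 0.8492·-4.4438 = +13.4475 (running +71.5695)
  i=7: 0.8492·-2.7474 − 4.4524·-4.6540 = +18.3884 (running +89.9579)
  i=8: 4.4524·0.5416 − 3.2472·-2.7474 = +11.3328 (running +101.2907)
Area = |Σ|/2 = |101.2907|/2 = 50.6453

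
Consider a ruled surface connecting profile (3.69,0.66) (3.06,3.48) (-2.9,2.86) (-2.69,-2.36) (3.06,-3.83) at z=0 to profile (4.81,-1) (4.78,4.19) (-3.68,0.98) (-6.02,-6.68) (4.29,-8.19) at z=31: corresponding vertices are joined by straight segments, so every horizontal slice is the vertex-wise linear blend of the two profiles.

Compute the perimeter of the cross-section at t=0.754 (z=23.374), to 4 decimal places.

Perimeter at t=0.754: 35.9897

Cross-section at t=0.754: each vertex is (1-t)·p0[i] + t·p1[i].
  v1: (1-0.754)·(3.69,0.66) + 0.754·(4.81,-1) = (4.5345,-0.5916)
  v2: (1-0.754)·(3.06,3.48) + 0.754·(4.78,4.19) = (4.3569,4.0153)
  v3: (1-0.754)·(-2.9,2.86) + 0.754·(-3.68,0.98) = (-3.4881,1.4425)
  v4: (1-0.754)·(-2.69,-2.36) + 0.754·(-6.02,-6.68) = (-5.2008,-5.6173)
  v5: (1-0.754)·(3.06,-3.83) + 0.754·(4.29,-8.19) = (3.9874,-7.1174)
Perimeter = Σ |v_{i+1} − v_i|:
  edge 1→2: √(-0.1776² + 4.6070²) = 4.6104 (running 4.6104)
  edge 2→3: √(-7.8450² + -2.5729²) = 8.2561 (running 12.8665)
  edge 3→4: √(-1.7127² + -7.0598²) = 7.2645 (running 20.1311)
  edge 4→5: √(9.1882² + -1.5002²) = 9.3099 (running 29.4410)
  edge 5→1: √(0.5471² + 6.5258²) = 6.5487 (running 35.9897)
Perimeter = 35.9897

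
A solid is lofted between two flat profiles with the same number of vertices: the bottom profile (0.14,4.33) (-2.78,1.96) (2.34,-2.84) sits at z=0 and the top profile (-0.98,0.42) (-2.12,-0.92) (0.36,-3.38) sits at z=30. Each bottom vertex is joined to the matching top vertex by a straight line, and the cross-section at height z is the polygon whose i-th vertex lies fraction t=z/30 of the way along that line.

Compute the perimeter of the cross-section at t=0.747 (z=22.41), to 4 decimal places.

Cross-section at t=0.747: each vertex is (1-t)·p0[i] + t·p1[i].
  v1: (1-0.747)·(0.14,4.33) + 0.747·(-0.98,0.42) = (-0.6966,1.4092)
  v2: (1-0.747)·(-2.78,1.96) + 0.747·(-2.12,-0.92) = (-2.2870,-0.1914)
  v3: (1-0.747)·(2.34,-2.84) + 0.747·(0.36,-3.38) = (0.8609,-3.2434)
Perimeter = Σ |v_{i+1} − v_i|:
  edge 1→2: √(-1.5903² + -1.6006²) = 2.2563 (running 2.2563)
  edge 2→3: √(3.1479² + -3.0520²) = 4.3845 (running 6.6409)
  edge 3→1: √(-1.5576² + 4.6526²) = 4.9064 (running 11.5473)
Perimeter = 11.5473

Perimeter at t=0.747: 11.5473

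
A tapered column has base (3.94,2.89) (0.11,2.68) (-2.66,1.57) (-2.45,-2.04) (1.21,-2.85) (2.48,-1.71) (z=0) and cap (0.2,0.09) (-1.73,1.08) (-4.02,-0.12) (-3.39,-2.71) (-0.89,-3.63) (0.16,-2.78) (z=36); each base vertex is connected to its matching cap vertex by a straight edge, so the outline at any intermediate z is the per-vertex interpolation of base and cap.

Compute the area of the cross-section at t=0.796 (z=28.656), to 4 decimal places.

Area at t=0.796: 16.8688

Cross-section at t=0.796: each vertex is (1-t)·p0[i] + t·p1[i].
  v1: (1-0.796)·(3.94,2.89) + 0.796·(0.2,0.09) = (0.9630,0.6612)
  v2: (1-0.796)·(0.11,2.68) + 0.796·(-1.73,1.08) = (-1.3546,1.4064)
  v3: (1-0.796)·(-2.66,1.57) + 0.796·(-4.02,-0.12) = (-3.7426,0.2248)
  v4: (1-0.796)·(-2.45,-2.04) + 0.796·(-3.39,-2.71) = (-3.1982,-2.5733)
  v5: (1-0.796)·(1.21,-2.85) + 0.796·(-0.89,-3.63) = (-0.4616,-3.4709)
  v6: (1-0.796)·(2.48,-1.71) + 0.796·(0.16,-2.78) = (0.6333,-2.5617)
Shoelace sum Σ(x_i·y_{i+1} − x_{i+1}·y_i):
  i=1: 0.9630·1.4064 − -1.3546·0.6612 = +2.2500 (running +2.2500)
  i=2: -1.3546·0.2248 − -3.7426·1.4064 = +4.9591 (running +7.2091)
  i=3: -3.7426·-2.5733 − -3.1982·0.2248 = +10.3496 (running +17.5587)
  i=4: -3.1982·-3.4709 − -0.4616·-2.5733 = +9.9129 (running +27.4716)
  i=5: -0.4616·-2.5617 − 0.6333·-3.4709 = +3.3805 (running +30.8521)
  i=6: 0.6333·0.6612 − 0.9630·-2.5617 = +2.8856 (running +33.7377)
Area = |Σ|/2 = |33.7377|/2 = 16.8688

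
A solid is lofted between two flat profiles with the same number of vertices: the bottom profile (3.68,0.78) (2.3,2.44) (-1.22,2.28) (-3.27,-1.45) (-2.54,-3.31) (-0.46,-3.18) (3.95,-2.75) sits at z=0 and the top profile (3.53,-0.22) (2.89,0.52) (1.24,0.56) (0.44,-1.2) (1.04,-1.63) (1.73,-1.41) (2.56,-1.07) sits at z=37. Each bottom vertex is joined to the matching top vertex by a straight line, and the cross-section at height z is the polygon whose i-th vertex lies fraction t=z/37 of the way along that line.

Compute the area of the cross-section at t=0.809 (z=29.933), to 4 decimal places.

Area at t=0.809: 7.5929

Cross-section at t=0.809: each vertex is (1-t)·p0[i] + t·p1[i].
  v1: (1-0.809)·(3.68,0.78) + 0.809·(3.53,-0.22) = (3.5587,-0.0290)
  v2: (1-0.809)·(2.3,2.44) + 0.809·(2.89,0.52) = (2.7773,0.8867)
  v3: (1-0.809)·(-1.22,2.28) + 0.809·(1.24,0.56) = (0.7701,0.8885)
  v4: (1-0.809)·(-3.27,-1.45) + 0.809·(0.44,-1.2) = (-0.2686,-1.2477)
  v5: (1-0.809)·(-2.54,-3.31) + 0.809·(1.04,-1.63) = (0.3562,-1.9509)
  v6: (1-0.809)·(-0.46,-3.18) + 0.809·(1.73,-1.41) = (1.3117,-1.7481)
  v7: (1-0.809)·(3.95,-2.75) + 0.809·(2.56,-1.07) = (2.8255,-1.3909)
Shoelace sum Σ(x_i·y_{i+1} − x_{i+1}·y_i):
  i=1: 3.5587·0.8867 − 2.7773·-0.0290 = +3.2361 (running +3.2361)
  i=2: 2.7773·0.8885 − 0.7701·0.8867 = +1.7848 (running +5.0209)
  i=3: 0.7701·-1.2477 − -0.2686·0.8885 = -0.7223 (running +4.2986)
  i=4: -0.2686·-1.9509 − 0.3562·-1.2477 = +0.9685 (running +5.2671)
  i=5: 0.3562·-1.7481 − 1.3117·-1.9509 = +1.9363 (running +7.2034)
  i=6: 1.3117·-1.3909 − 2.8255·-1.7481 = +3.1147 (running +10.3181)
  i=7: 2.8255·-0.0290 − 3.5587·-1.3909 = +4.8677 (running +15.1858)
Area = |Σ|/2 = |15.1858|/2 = 7.5929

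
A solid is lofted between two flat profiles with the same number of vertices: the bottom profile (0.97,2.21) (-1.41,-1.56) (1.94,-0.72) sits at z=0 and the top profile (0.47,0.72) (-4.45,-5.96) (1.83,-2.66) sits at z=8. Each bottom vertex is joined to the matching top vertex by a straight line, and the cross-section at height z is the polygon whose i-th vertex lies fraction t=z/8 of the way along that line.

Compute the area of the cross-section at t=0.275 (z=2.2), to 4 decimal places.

Area at t=0.275: 7.1621

Cross-section at t=0.275: each vertex is (1-t)·p0[i] + t·p1[i].
  v1: (1-0.275)·(0.97,2.21) + 0.275·(0.47,0.72) = (0.8325,1.8002)
  v2: (1-0.275)·(-1.41,-1.56) + 0.275·(-4.45,-5.96) = (-2.2460,-2.7700)
  v3: (1-0.275)·(1.94,-0.72) + 0.275·(1.83,-2.66) = (1.9097,-1.2535)
Shoelace sum Σ(x_i·y_{i+1} − x_{i+1}·y_i):
  i=1: 0.8325·-2.7700 − -2.2460·1.8002 = +1.7373 (running +1.7373)
  i=2: -2.2460·-1.2535 − 1.9097·-2.7700 = +8.1054 (running +9.8427)
  i=3: 1.9097·1.8002 − 0.8325·-1.2535 = +4.4816 (running +14.3243)
Area = |Σ|/2 = |14.3243|/2 = 7.1621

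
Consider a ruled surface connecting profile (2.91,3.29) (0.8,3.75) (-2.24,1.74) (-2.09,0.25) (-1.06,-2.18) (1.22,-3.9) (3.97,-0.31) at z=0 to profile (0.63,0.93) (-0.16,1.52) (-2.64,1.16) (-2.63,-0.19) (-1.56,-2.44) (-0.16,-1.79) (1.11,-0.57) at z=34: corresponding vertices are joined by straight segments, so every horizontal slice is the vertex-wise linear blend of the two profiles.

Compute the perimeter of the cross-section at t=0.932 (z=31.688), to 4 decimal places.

Perimeter at t=0.932: 12.6857

Cross-section at t=0.932: each vertex is (1-t)·p0[i] + t·p1[i].
  v1: (1-0.932)·(2.91,3.29) + 0.932·(0.63,0.93) = (0.7850,1.0905)
  v2: (1-0.932)·(0.8,3.75) + 0.932·(-0.16,1.52) = (-0.0947,1.6716)
  v3: (1-0.932)·(-2.24,1.74) + 0.932·(-2.64,1.16) = (-2.6128,1.1994)
  v4: (1-0.932)·(-2.09,0.25) + 0.932·(-2.63,-0.19) = (-2.5933,-0.1601)
  v5: (1-0.932)·(-1.06,-2.18) + 0.932·(-1.56,-2.44) = (-1.5260,-2.4223)
  v6: (1-0.932)·(1.22,-3.9) + 0.932·(-0.16,-1.79) = (-0.0662,-1.9335)
  v7: (1-0.932)·(3.97,-0.31) + 0.932·(1.11,-0.57) = (1.3045,-0.5523)
Perimeter = Σ |v_{i+1} − v_i|:
  edge 1→2: √(-0.8798² + 0.5812²) = 1.0544 (running 1.0544)
  edge 2→3: √(-2.5181² + -0.4722²) = 2.5620 (running 3.6164)
  edge 3→4: √(0.0195² + -1.3595²) = 1.3597 (running 4.9760)
  edge 4→5: √(1.0673² + -2.2622²) = 2.5014 (running 7.4774)
  edge 5→6: √(1.4598² + 0.4888²) = 1.5395 (running 9.0169)
  edge 6→7: √(1.3706² + 1.3812²) = 1.9458 (running 10.9627)
  edge 7→1: √(-0.5194² + 1.6428²) = 1.7230 (running 12.6857)
Perimeter = 12.6857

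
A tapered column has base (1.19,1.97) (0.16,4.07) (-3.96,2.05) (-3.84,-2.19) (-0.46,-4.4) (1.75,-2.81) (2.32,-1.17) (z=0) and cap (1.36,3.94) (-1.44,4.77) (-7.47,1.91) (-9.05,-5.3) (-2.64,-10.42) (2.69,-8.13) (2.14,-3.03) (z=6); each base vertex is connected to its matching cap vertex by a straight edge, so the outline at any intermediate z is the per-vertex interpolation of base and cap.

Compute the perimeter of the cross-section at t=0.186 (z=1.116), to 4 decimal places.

Perimeter at t=0.186: 26.4748

Cross-section at t=0.186: each vertex is (1-t)·p0[i] + t·p1[i].
  v1: (1-0.186)·(1.19,1.97) + 0.186·(1.36,3.94) = (1.2216,2.3364)
  v2: (1-0.186)·(0.16,4.07) + 0.186·(-1.44,4.77) = (-0.1376,4.2002)
  v3: (1-0.186)·(-3.96,2.05) + 0.186·(-7.47,1.91) = (-4.6129,2.0240)
  v4: (1-0.186)·(-3.84,-2.19) + 0.186·(-9.05,-5.3) = (-4.8091,-2.7685)
  v5: (1-0.186)·(-0.46,-4.4) + 0.186·(-2.64,-10.42) = (-0.8655,-5.5197)
  v6: (1-0.186)·(1.75,-2.81) + 0.186·(2.69,-8.13) = (1.9248,-3.7995)
  v7: (1-0.186)·(2.32,-1.17) + 0.186·(2.14,-3.03) = (2.2865,-1.5160)
Perimeter = Σ |v_{i+1} − v_i|:
  edge 1→2: √(-1.3592² + 1.8638²) = 2.3068 (running 2.3068)
  edge 2→3: √(-4.4753² + -2.1762²) = 4.9763 (running 7.2831)
  edge 3→4: √(-0.1962² + -4.7924²) = 4.7964 (running 12.0795)
  edge 4→5: √(3.9436² + -2.7513²) = 4.8085 (running 16.8880)
  edge 5→6: √(2.7903² + 1.7202²) = 3.2780 (running 20.1659)
  edge 6→7: √(0.3617² + 2.2836²) = 2.3120 (running 22.4780)
  edge 7→1: √(-1.0649² + 3.8524²) = 3.9969 (running 26.4748)
Perimeter = 26.4748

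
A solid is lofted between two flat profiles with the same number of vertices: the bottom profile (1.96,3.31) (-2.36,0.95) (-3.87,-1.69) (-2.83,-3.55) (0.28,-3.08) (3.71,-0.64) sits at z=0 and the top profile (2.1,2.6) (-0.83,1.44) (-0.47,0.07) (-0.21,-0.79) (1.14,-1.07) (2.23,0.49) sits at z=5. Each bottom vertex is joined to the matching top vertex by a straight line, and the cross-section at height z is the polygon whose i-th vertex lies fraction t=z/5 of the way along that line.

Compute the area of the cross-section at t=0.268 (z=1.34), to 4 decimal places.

Cross-section at t=0.268: each vertex is (1-t)·p0[i] + t·p1[i].
  v1: (1-0.268)·(1.96,3.31) + 0.268·(2.1,2.6) = (1.9975,3.1197)
  v2: (1-0.268)·(-2.36,0.95) + 0.268·(-0.83,1.44) = (-1.9500,1.0813)
  v3: (1-0.268)·(-3.87,-1.69) + 0.268·(-0.47,0.07) = (-2.9588,-1.2183)
  v4: (1-0.268)·(-2.83,-3.55) + 0.268·(-0.21,-0.79) = (-2.1278,-2.8103)
  v5: (1-0.268)·(0.28,-3.08) + 0.268·(1.14,-1.07) = (0.5105,-2.5413)
  v6: (1-0.268)·(3.71,-0.64) + 0.268·(2.23,0.49) = (3.3134,-0.3372)
Shoelace sum Σ(x_i·y_{i+1} − x_{i+1}·y_i):
  i=1: 1.9975·1.0813 − -1.9500·3.1197 = +8.2433 (running +8.2433)
  i=2: -1.9500·-1.2183 − -2.9588·1.0813 = +5.5751 (running +13.8184)
  i=3: -2.9588·-2.8103 − -2.1278·-1.2183 = +5.7228 (running +19.5412)
  i=4: -2.1278·-2.5413 − 0.5105·-2.8103 = +6.8421 (running +26.3833)
  i=5: 0.5105·-0.3372 − 3.3134·-2.5413 = +8.2482 (running +34.6315)
  i=6: 3.3134·3.1197 − 1.9975·-0.3372 = +11.0102 (running +45.6417)
Area = |Σ|/2 = |45.6417|/2 = 22.8209

Area at t=0.268: 22.8209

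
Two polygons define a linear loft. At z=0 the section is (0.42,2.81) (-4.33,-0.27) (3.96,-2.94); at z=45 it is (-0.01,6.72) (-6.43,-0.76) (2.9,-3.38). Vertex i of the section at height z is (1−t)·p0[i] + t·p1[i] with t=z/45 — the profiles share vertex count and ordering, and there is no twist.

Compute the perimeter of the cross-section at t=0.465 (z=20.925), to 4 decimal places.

Cross-section at t=0.465: each vertex is (1-t)·p0[i] + t·p1[i].
  v1: (1-0.465)·(0.42,2.81) + 0.465·(-0.01,6.72) = (0.2200,4.6281)
  v2: (1-0.465)·(-4.33,-0.27) + 0.465·(-6.43,-0.76) = (-5.3065,-0.4979)
  v3: (1-0.465)·(3.96,-2.94) + 0.465·(2.9,-3.38) = (3.4671,-3.1446)
Perimeter = Σ |v_{i+1} − v_i|:
  edge 1→2: √(-5.5265² + -5.1260²) = 7.5378 (running 7.5378)
  edge 2→3: √(8.7736² + -2.6467²) = 9.1641 (running 16.7019)
  edge 3→1: √(-3.2470² + 7.7727²) = 8.4237 (running 25.1257)
Perimeter = 25.1257

Perimeter at t=0.465: 25.1257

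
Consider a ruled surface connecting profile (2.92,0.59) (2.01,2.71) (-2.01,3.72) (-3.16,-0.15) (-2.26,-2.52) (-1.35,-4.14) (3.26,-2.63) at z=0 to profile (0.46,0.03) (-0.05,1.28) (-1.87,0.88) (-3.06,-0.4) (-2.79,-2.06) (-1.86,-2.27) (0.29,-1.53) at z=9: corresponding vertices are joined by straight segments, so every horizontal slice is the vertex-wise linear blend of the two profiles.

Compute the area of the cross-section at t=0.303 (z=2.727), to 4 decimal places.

Cross-section at t=0.303: each vertex is (1-t)·p0[i] + t·p1[i].
  v1: (1-0.303)·(2.92,0.59) + 0.303·(0.46,0.03) = (2.1746,0.4203)
  v2: (1-0.303)·(2.01,2.71) + 0.303·(-0.05,1.28) = (1.3858,2.2767)
  v3: (1-0.303)·(-2.01,3.72) + 0.303·(-1.87,0.88) = (-1.9676,2.8595)
  v4: (1-0.303)·(-3.16,-0.15) + 0.303·(-3.06,-0.4) = (-3.1297,-0.2258)
  v5: (1-0.303)·(-2.26,-2.52) + 0.303·(-2.79,-2.06) = (-2.4206,-2.3806)
  v6: (1-0.303)·(-1.35,-4.14) + 0.303·(-1.86,-2.27) = (-1.5045,-3.5734)
  v7: (1-0.303)·(3.26,-2.63) + 0.303·(0.29,-1.53) = (2.3601,-2.2967)
Shoelace sum Σ(x_i·y_{i+1} − x_{i+1}·y_i):
  i=1: 2.1746·2.2767 − 1.3858·0.4203 = +4.3685 (running +4.3685)
  i=2: 1.3858·2.8595 − -1.9676·2.2767 = +8.4423 (running +12.8108)
  i=3: -1.9676·-0.2258 − -3.1297·2.8595 = +9.3935 (running +22.2043)
  i=4: -3.1297·-2.3806 − -2.4206·-0.2258 = +6.9042 (running +29.1085)
  i=5: -2.4206·-3.5734 − -1.5045·-2.3806 = +5.0680 (running +34.1765)
  i=6: -1.5045·-2.2967 − 2.3601·-3.5734 = +11.8890 (running +46.0655)
  i=7: 2.3601·0.4203 − 2.1746·-2.2967 = +5.9864 (running +52.0519)
Area = |Σ|/2 = |52.0519|/2 = 26.0260

Area at t=0.303: 26.0260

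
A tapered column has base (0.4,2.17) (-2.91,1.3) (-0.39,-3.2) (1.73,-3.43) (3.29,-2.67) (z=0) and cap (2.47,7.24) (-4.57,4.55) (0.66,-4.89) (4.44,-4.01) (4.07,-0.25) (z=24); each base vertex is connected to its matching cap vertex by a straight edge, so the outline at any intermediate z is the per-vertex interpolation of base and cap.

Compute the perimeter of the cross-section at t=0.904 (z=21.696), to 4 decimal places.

Perimeter at t=0.904: 32.0081

Cross-section at t=0.904: each vertex is (1-t)·p0[i] + t·p1[i].
  v1: (1-0.904)·(0.4,2.17) + 0.904·(2.47,7.24) = (2.2713,6.7533)
  v2: (1-0.904)·(-2.91,1.3) + 0.904·(-4.57,4.55) = (-4.4106,4.2380)
  v3: (1-0.904)·(-0.39,-3.2) + 0.904·(0.66,-4.89) = (0.5592,-4.7278)
  v4: (1-0.904)·(1.73,-3.43) + 0.904·(4.44,-4.01) = (4.1798,-3.9543)
  v5: (1-0.904)·(3.29,-2.67) + 0.904·(4.07,-0.25) = (3.9951,-0.4823)
Perimeter = Σ |v_{i+1} − v_i|:
  edge 1→2: √(-6.6819² + -2.5153²) = 7.1397 (running 7.1397)
  edge 2→3: √(4.9698² + -8.9658²) = 10.2511 (running 17.3907)
  edge 3→4: √(3.6206² + 0.7734²) = 3.7023 (running 21.0930)
  edge 4→5: √(-0.1847² + 3.4720²) = 3.4769 (running 24.5700)
  edge 5→1: √(-1.7238² + 7.2356²) = 7.4381 (running 32.0081)
Perimeter = 32.0081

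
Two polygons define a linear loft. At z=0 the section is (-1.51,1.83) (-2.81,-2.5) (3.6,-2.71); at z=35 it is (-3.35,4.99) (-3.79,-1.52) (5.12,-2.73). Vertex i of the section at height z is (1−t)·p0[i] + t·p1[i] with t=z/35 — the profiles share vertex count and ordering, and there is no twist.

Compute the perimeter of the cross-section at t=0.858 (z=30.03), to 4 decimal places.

Perimeter at t=0.858: 25.6508

Cross-section at t=0.858: each vertex is (1-t)·p0[i] + t·p1[i].
  v1: (1-0.858)·(-1.51,1.83) + 0.858·(-3.35,4.99) = (-3.0887,4.5413)
  v2: (1-0.858)·(-2.81,-2.5) + 0.858·(-3.79,-1.52) = (-3.6508,-1.6592)
  v3: (1-0.858)·(3.6,-2.71) + 0.858·(5.12,-2.73) = (4.9042,-2.7272)
Perimeter = Σ |v_{i+1} − v_i|:
  edge 1→2: √(-0.5621² + -6.2004²) = 6.2259 (running 6.2259)
  edge 2→3: √(8.5550² + -1.0680²) = 8.6214 (running 14.8473)
  edge 3→1: √(-7.9929² + 7.2684²) = 10.8035 (running 25.6508)
Perimeter = 25.6508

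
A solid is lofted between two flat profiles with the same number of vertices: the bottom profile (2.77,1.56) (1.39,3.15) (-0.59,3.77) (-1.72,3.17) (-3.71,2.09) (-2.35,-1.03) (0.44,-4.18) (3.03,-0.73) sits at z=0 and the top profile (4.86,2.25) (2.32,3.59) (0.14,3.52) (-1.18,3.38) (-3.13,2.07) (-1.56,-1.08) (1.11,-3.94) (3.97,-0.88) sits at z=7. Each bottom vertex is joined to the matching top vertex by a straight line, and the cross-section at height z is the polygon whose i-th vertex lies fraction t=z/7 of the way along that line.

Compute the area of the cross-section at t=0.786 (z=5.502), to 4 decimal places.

Area at t=0.786: 36.1167

Cross-section at t=0.786: each vertex is (1-t)·p0[i] + t·p1[i].
  v1: (1-0.786)·(2.77,1.56) + 0.786·(4.86,2.25) = (4.4127,2.1023)
  v2: (1-0.786)·(1.39,3.15) + 0.786·(2.32,3.59) = (2.1210,3.4958)
  v3: (1-0.786)·(-0.59,3.77) + 0.786·(0.14,3.52) = (-0.0162,3.5735)
  v4: (1-0.786)·(-1.72,3.17) + 0.786·(-1.18,3.38) = (-1.2956,3.3351)
  v5: (1-0.786)·(-3.71,2.09) + 0.786·(-3.13,2.07) = (-3.2541,2.0743)
  v6: (1-0.786)·(-2.35,-1.03) + 0.786·(-1.56,-1.08) = (-1.7291,-1.0693)
  v7: (1-0.786)·(0.44,-4.18) + 0.786·(1.11,-3.94) = (0.9666,-3.9914)
  v8: (1-0.786)·(3.03,-0.73) + 0.786·(3.97,-0.88) = (3.7688,-0.8479)
Shoelace sum Σ(x_i·y_{i+1} − x_{i+1}·y_i):
  i=1: 4.4127·3.4958 − 2.1210·2.1023 = +10.9672 (running +10.9672)
  i=2: 2.1210·3.5735 − -0.0162·3.4958 = +7.6360 (running +18.6032)
  i=3: -0.0162·3.3351 − -1.2956·3.5735 = +4.5756 (running +23.1788)
  i=4: -1.2956·2.0743 − -3.2541·3.3351 = +8.1653 (running +31.3442)
  i=5: -3.2541·-1.0693 − -1.7291·2.0743 = +7.0662 (running +38.4103)
  i=6: -1.7291·-3.9914 − 0.9666·-1.0693 = +7.9349 (running +46.3452)
  i=7: 0.9666·-0.8479 − 3.7688·-3.9914 = +14.2232 (running +60.5684)
  i=8: 3.7688·2.1023 − 4.4127·-0.8479 = +11.6649 (running +72.2334)
Area = |Σ|/2 = |72.2334|/2 = 36.1167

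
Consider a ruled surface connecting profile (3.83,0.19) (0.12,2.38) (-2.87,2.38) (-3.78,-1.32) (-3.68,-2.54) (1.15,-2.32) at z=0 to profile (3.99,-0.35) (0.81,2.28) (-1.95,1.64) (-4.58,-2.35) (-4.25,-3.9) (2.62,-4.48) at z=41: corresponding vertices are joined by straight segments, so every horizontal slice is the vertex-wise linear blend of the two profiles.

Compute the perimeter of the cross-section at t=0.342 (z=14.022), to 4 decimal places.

Cross-section at t=0.342: each vertex is (1-t)·p0[i] + t·p1[i].
  v1: (1-0.342)·(3.83,0.19) + 0.342·(3.99,-0.35) = (3.8847,0.0053)
  v2: (1-0.342)·(0.12,2.38) + 0.342·(0.81,2.28) = (0.3560,2.3458)
  v3: (1-0.342)·(-2.87,2.38) + 0.342·(-1.95,1.64) = (-2.5554,2.1269)
  v4: (1-0.342)·(-3.78,-1.32) + 0.342·(-4.58,-2.35) = (-4.0536,-1.6723)
  v5: (1-0.342)·(-3.68,-2.54) + 0.342·(-4.25,-3.9) = (-3.8749,-3.0051)
  v6: (1-0.342)·(1.15,-2.32) + 0.342·(2.62,-4.48) = (1.6527,-3.0587)
Perimeter = Σ |v_{i+1} − v_i|:
  edge 1→2: √(-3.5287² + 2.3405²) = 4.2344 (running 4.2344)
  edge 2→3: √(-2.9113² + -0.2189²) = 2.9196 (running 7.1539)
  edge 3→4: √(-1.4982² + -3.7992²) = 4.0839 (running 11.2379)
  edge 4→5: √(0.1787² + -1.3329²) = 1.3448 (running 12.5826)
  edge 5→6: √(5.5277² + -0.0536²) = 5.5279 (running 18.1106)
  edge 6→1: √(2.2320² + 3.0640²) = 3.7908 (running 21.9014)
Perimeter = 21.9014

Perimeter at t=0.342: 21.9014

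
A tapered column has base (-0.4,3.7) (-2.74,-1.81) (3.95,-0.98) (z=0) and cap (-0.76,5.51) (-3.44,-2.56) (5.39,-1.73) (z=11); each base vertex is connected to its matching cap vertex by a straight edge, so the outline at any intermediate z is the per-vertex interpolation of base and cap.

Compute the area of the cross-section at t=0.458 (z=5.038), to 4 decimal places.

Area at t=0.458: 24.5920

Cross-section at t=0.458: each vertex is (1-t)·p0[i] + t·p1[i].
  v1: (1-0.458)·(-0.4,3.7) + 0.458·(-0.76,5.51) = (-0.5649,4.5290)
  v2: (1-0.458)·(-2.74,-1.81) + 0.458·(-3.44,-2.56) = (-3.0606,-2.1535)
  v3: (1-0.458)·(3.95,-0.98) + 0.458·(5.39,-1.73) = (4.6095,-1.3235)
Shoelace sum Σ(x_i·y_{i+1} − x_{i+1}·y_i):
  i=1: -0.5649·-2.1535 − -3.0606·4.5290 = +15.0779 (running +15.0779)
  i=2: -3.0606·-1.3235 − 4.6095·-2.1535 = +13.9773 (running +29.0552)
  i=3: 4.6095·4.5290 − -0.5649·-1.3235 = +20.1288 (running +49.1840)
Area = |Σ|/2 = |49.1840|/2 = 24.5920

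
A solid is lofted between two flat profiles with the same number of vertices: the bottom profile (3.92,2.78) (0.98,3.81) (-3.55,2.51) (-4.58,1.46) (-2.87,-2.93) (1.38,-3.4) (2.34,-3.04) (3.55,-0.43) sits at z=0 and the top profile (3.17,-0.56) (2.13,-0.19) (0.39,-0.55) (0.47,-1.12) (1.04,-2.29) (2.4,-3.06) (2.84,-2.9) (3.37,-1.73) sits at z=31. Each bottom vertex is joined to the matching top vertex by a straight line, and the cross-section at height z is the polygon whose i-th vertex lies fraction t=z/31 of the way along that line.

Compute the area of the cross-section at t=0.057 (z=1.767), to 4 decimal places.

Cross-section at t=0.057: each vertex is (1-t)·p0[i] + t·p1[i].
  v1: (1-0.057)·(3.92,2.78) + 0.057·(3.17,-0.56) = (3.8772,2.5896)
  v2: (1-0.057)·(0.98,3.81) + 0.057·(2.13,-0.19) = (1.0455,3.5820)
  v3: (1-0.057)·(-3.55,2.51) + 0.057·(0.39,-0.55) = (-3.3254,2.3356)
  v4: (1-0.057)·(-4.58,1.46) + 0.057·(0.47,-1.12) = (-4.2921,1.3129)
  v5: (1-0.057)·(-2.87,-2.93) + 0.057·(1.04,-2.29) = (-2.6471,-2.8935)
  v6: (1-0.057)·(1.38,-3.4) + 0.057·(2.4,-3.06) = (1.4381,-3.3806)
  v7: (1-0.057)·(2.34,-3.04) + 0.057·(2.84,-2.9) = (2.3685,-3.0320)
  v8: (1-0.057)·(3.55,-0.43) + 0.057·(3.37,-1.73) = (3.5397,-0.5041)
Shoelace sum Σ(x_i·y_{i+1} − x_{i+1}·y_i):
  i=1: 3.8772·3.5820 − 1.0455·2.5896 = +11.1807 (running +11.1807)
  i=2: 1.0455·2.3356 − -3.3254·3.5820 = +14.3536 (running +25.5344)
  i=3: -3.3254·1.3129 − -4.2921·2.3356 = +5.6586 (running +31.1929)
  i=4: -4.2921·-2.8935 − -2.6471·1.3129 = +15.8949 (running +47.0879)
  i=5: -2.6471·-3.3806 − 1.4381·-2.8935 = +13.1102 (running +60.1981)
  i=6: 1.4381·-3.0320 − 2.3685·-3.3806 = +3.6465 (running +63.8446)
  i=7: 2.3685·-0.5041 − 3.5397·-3.0320 = +9.5386 (running +73.3832)
  i=8: 3.5397·2.5896 − 3.8772·-0.5041 = +11.1211 (running +84.5043)
Area = |Σ|/2 = |84.5043|/2 = 42.2522

Area at t=0.057: 42.2522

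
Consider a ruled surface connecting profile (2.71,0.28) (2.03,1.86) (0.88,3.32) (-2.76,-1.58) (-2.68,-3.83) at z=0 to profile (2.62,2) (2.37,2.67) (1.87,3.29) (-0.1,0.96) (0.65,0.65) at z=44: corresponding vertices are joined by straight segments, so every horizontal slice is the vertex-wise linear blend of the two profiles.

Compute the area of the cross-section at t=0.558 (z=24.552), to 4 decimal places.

Area at t=0.558: 7.7406

Cross-section at t=0.558: each vertex is (1-t)·p0[i] + t·p1[i].
  v1: (1-0.558)·(2.71,0.28) + 0.558·(2.62,2) = (2.6598,1.2398)
  v2: (1-0.558)·(2.03,1.86) + 0.558·(2.37,2.67) = (2.2197,2.3120)
  v3: (1-0.558)·(0.88,3.32) + 0.558·(1.87,3.29) = (1.4324,3.3033)
  v4: (1-0.558)·(-2.76,-1.58) + 0.558·(-0.1,0.96) = (-1.2757,-0.1627)
  v5: (1-0.558)·(-2.68,-3.83) + 0.558·(0.65,0.65) = (-0.8219,-1.3302)
Shoelace sum Σ(x_i·y_{i+1} − x_{i+1}·y_i):
  i=1: 2.6598·2.3120 − 2.2197·1.2398 = +3.3974 (running +3.3974)
  i=2: 2.2197·3.3033 − 1.4324·2.3120 = +4.0206 (running +7.4180)
  i=3: 1.4324·-0.1627 − -1.2757·3.3033 = +3.9810 (running +11.3990)
  i=4: -1.2757·-1.3302 − -0.8219·-0.1627 = +1.5632 (running +12.9622)
  i=5: -0.8219·1.2398 − 2.6598·-1.3302 = +2.5190 (running +15.4813)
Area = |Σ|/2 = |15.4813|/2 = 7.7406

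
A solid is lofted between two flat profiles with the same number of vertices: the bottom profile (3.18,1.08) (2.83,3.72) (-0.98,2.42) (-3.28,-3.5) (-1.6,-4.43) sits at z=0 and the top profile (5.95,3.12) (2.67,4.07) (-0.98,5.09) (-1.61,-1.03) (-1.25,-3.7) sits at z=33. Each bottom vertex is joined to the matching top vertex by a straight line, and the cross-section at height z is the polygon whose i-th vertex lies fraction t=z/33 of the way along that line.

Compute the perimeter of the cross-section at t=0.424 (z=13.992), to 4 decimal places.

Cross-section at t=0.424: each vertex is (1-t)·p0[i] + t·p1[i].
  v1: (1-0.424)·(3.18,1.08) + 0.424·(5.95,3.12) = (4.3545,1.9450)
  v2: (1-0.424)·(2.83,3.72) + 0.424·(2.67,4.07) = (2.7622,3.8684)
  v3: (1-0.424)·(-0.98,2.42) + 0.424·(-0.98,5.09) = (-0.9800,3.5521)
  v4: (1-0.424)·(-3.28,-3.5) + 0.424·(-1.61,-1.03) = (-2.5719,-2.4527)
  v5: (1-0.424)·(-1.6,-4.43) + 0.424·(-1.25,-3.7) = (-1.4516,-4.1205)
Perimeter = Σ |v_{i+1} − v_i|:
  edge 1→2: √(-1.5923² + 1.9234²) = 2.4970 (running 2.4970)
  edge 2→3: √(-3.7422² + -0.3163²) = 3.7555 (running 6.2525)
  edge 3→4: √(-1.5919² + -6.0048²) = 6.2122 (running 12.4648)
  edge 4→5: √(1.1203² + -1.6678²) = 2.0091 (running 14.4739)
  edge 5→1: √(5.8061² + 6.0654²) = 8.3964 (running 22.8703)
Perimeter = 22.8703

Perimeter at t=0.424: 22.8703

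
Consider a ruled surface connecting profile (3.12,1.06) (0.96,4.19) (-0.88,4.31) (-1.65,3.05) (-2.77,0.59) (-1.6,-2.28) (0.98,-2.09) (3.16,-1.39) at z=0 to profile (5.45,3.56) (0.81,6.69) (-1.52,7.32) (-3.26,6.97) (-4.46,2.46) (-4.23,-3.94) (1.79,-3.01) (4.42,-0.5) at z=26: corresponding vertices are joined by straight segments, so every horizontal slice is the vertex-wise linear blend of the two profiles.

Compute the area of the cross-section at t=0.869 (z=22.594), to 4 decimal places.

Area at t=0.869: 73.7276

Cross-section at t=0.869: each vertex is (1-t)·p0[i] + t·p1[i].
  v1: (1-0.869)·(3.12,1.06) + 0.869·(5.45,3.56) = (5.1448,3.2325)
  v2: (1-0.869)·(0.96,4.19) + 0.869·(0.81,6.69) = (0.8296,6.3625)
  v3: (1-0.869)·(-0.88,4.31) + 0.869·(-1.52,7.32) = (-1.4362,6.9257)
  v4: (1-0.869)·(-1.65,3.05) + 0.869·(-3.26,6.97) = (-3.0491,6.4565)
  v5: (1-0.869)·(-2.77,0.59) + 0.869·(-4.46,2.46) = (-4.2386,2.2150)
  v6: (1-0.869)·(-1.6,-2.28) + 0.869·(-4.23,-3.94) = (-3.8855,-3.7225)
  v7: (1-0.869)·(0.98,-2.09) + 0.869·(1.79,-3.01) = (1.6839,-2.8895)
  v8: (1-0.869)·(3.16,-1.39) + 0.869·(4.42,-0.5) = (4.2549,-0.6166)
Shoelace sum Σ(x_i·y_{i+1} − x_{i+1}·y_i):
  i=1: 5.1448·6.3625 − 0.8296·3.2325 = +30.0518 (running +30.0518)
  i=2: 0.8296·6.9257 − -1.4362·6.3625 = +14.8835 (running +44.9352)
  i=3: -1.4362·6.4565 − -3.0491·6.9257 = +11.8445 (running +56.7797)
  i=4: -3.0491·2.2150 − -4.2386·6.4565 = +20.6127 (running +77.3924)
  i=5: -4.2386·-3.7225 − -3.8855·2.2150 = +24.3848 (running +101.7772)
  i=6: -3.8855·-2.8895 − 1.6839·-3.7225 = +17.4953 (running +119.2726)
  i=7: 1.6839·-0.6166 − 4.2549·-2.8895 = +11.2563 (running +130.5289)
  i=8: 4.2549·3.2325 − 5.1448·-0.6166 = +16.9263 (running +147.4552)
Area = |Σ|/2 = |147.4552|/2 = 73.7276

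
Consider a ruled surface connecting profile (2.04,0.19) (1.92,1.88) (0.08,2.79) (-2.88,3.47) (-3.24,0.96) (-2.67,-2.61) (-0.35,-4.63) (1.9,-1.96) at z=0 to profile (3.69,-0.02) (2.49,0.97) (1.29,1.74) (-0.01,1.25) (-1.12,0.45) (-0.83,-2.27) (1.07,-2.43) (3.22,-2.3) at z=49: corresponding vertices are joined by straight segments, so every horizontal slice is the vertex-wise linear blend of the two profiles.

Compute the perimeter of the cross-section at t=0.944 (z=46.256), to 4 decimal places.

Perimeter at t=0.944: 15.0617

Cross-section at t=0.944: each vertex is (1-t)·p0[i] + t·p1[i].
  v1: (1-0.944)·(2.04,0.19) + 0.944·(3.69,-0.02) = (3.5976,-0.0082)
  v2: (1-0.944)·(1.92,1.88) + 0.944·(2.49,0.97) = (2.4581,1.0210)
  v3: (1-0.944)·(0.08,2.79) + 0.944·(1.29,1.74) = (1.2222,1.7988)
  v4: (1-0.944)·(-2.88,3.47) + 0.944·(-0.01,1.25) = (-0.1707,1.3743)
  v5: (1-0.944)·(-3.24,0.96) + 0.944·(-1.12,0.45) = (-1.2387,0.4786)
  v6: (1-0.944)·(-2.67,-2.61) + 0.944·(-0.83,-2.27) = (-0.9330,-2.2890)
  v7: (1-0.944)·(-0.35,-4.63) + 0.944·(1.07,-2.43) = (0.9905,-2.5532)
  v8: (1-0.944)·(1.9,-1.96) + 0.944·(3.22,-2.3) = (3.1461,-2.2810)
Perimeter = Σ |v_{i+1} − v_i|:
  edge 1→2: √(-1.1395² + 1.0292²) = 1.5355 (running 1.5355)
  edge 2→3: √(-1.2358² + 0.7778²) = 1.4603 (running 2.9958)
  edge 3→4: √(-1.3930² + -0.4245²) = 1.4562 (running 4.4520)
  edge 4→5: √(-1.0680² + -0.8958²) = 1.3939 (running 5.8459)
  edge 5→6: √(0.3057² + -2.7676²) = 2.7844 (running 8.6303)
  edge 6→7: √(1.9235² + -0.2642²) = 1.9416 (running 10.5719)
  edge 7→8: √(2.1556² + 0.2722²) = 2.1727 (running 12.7446)
  edge 8→1: √(0.4515² + 2.2727²) = 2.3171 (running 15.0617)
Perimeter = 15.0617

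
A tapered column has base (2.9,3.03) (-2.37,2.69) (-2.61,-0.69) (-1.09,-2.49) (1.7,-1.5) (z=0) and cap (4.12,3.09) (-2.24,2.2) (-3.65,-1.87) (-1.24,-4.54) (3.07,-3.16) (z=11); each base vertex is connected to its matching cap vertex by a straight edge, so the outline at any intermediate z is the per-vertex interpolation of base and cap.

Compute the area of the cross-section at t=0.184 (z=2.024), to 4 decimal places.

Area at t=0.184: 25.4397

Cross-section at t=0.184: each vertex is (1-t)·p0[i] + t·p1[i].
  v1: (1-0.184)·(2.9,3.03) + 0.184·(4.12,3.09) = (3.1245,3.0410)
  v2: (1-0.184)·(-2.37,2.69) + 0.184·(-2.24,2.2) = (-2.3461,2.5998)
  v3: (1-0.184)·(-2.61,-0.69) + 0.184·(-3.65,-1.87) = (-2.8014,-0.9071)
  v4: (1-0.184)·(-1.09,-2.49) + 0.184·(-1.24,-4.54) = (-1.1176,-2.8672)
  v5: (1-0.184)·(1.7,-1.5) + 0.184·(3.07,-3.16) = (1.9521,-1.8054)
Shoelace sum Σ(x_i·y_{i+1} − x_{i+1}·y_i):
  i=1: 3.1245·2.5998 − -2.3461·3.0410 = +15.2577 (running +15.2577)
  i=2: -2.3461·-0.9071 − -2.8014·2.5998 = +9.4113 (running +24.6689)
  i=3: -2.8014·-2.8672 − -1.1176·-0.9071 = +7.0183 (running +31.6872)
  i=4: -1.1176·-1.8054 − 1.9521·-2.8672 = +7.6148 (running +39.3020)
  i=5: 1.9521·3.0410 − 3.1245·-1.8054 = +11.5774 (running +50.8794)
Area = |Σ|/2 = |50.8794|/2 = 25.4397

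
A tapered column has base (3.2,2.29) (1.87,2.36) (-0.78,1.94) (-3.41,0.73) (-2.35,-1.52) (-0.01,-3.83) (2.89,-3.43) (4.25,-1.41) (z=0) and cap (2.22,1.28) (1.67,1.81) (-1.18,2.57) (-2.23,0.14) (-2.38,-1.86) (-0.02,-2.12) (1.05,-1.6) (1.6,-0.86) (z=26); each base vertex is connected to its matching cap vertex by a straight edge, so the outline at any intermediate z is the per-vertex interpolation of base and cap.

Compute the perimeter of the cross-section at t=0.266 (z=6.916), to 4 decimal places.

Perimeter at t=0.266: 19.5988

Cross-section at t=0.266: each vertex is (1-t)·p0[i] + t·p1[i].
  v1: (1-0.266)·(3.2,2.29) + 0.266·(2.22,1.28) = (2.9393,2.0213)
  v2: (1-0.266)·(1.87,2.36) + 0.266·(1.67,1.81) = (1.8168,2.2137)
  v3: (1-0.266)·(-0.78,1.94) + 0.266·(-1.18,2.57) = (-0.8864,2.1076)
  v4: (1-0.266)·(-3.41,0.73) + 0.266·(-2.23,0.14) = (-3.0961,0.5731)
  v5: (1-0.266)·(-2.35,-1.52) + 0.266·(-2.38,-1.86) = (-2.3580,-1.6104)
  v6: (1-0.266)·(-0.01,-3.83) + 0.266·(-0.02,-2.12) = (-0.0127,-3.3751)
  v7: (1-0.266)·(2.89,-3.43) + 0.266·(1.05,-1.6) = (2.4006,-2.9432)
  v8: (1-0.266)·(4.25,-1.41) + 0.266·(1.6,-0.86) = (3.5451,-1.2637)
Perimeter = Σ |v_{i+1} − v_i|:
  edge 1→2: √(-1.1225² + 0.1924²) = 1.1389 (running 1.1389)
  edge 2→3: √(-2.7032² + -0.1061²) = 2.7053 (running 3.8442)
  edge 3→4: √(-2.2097² + -1.5345²) = 2.6903 (running 6.5344)
  edge 4→5: √(0.7381² + -2.1835²) = 2.3049 (running 8.8393)
  edge 5→6: √(2.3453² + -1.7647²) = 2.9351 (running 11.7744)
  edge 6→7: √(2.4132² + 0.4319²) = 2.4516 (running 14.2260)
  edge 7→8: √(1.1445² + 1.6795²) = 2.0324 (running 16.2584)
  edge 8→1: √(-0.6058² + 3.2850²) = 3.3404 (running 19.5988)
Perimeter = 19.5988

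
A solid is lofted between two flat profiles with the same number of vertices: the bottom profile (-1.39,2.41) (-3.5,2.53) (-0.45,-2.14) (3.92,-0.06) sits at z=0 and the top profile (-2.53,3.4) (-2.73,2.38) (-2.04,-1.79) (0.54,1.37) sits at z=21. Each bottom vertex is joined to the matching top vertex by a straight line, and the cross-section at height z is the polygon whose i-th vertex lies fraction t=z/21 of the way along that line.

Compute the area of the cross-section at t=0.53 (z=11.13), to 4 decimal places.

Cross-section at t=0.53: each vertex is (1-t)·p0[i] + t·p1[i].
  v1: (1-0.53)·(-1.39,2.41) + 0.53·(-2.53,3.4) = (-1.9942,2.9347)
  v2: (1-0.53)·(-3.5,2.53) + 0.53·(-2.73,2.38) = (-3.0919,2.4505)
  v3: (1-0.53)·(-0.45,-2.14) + 0.53·(-2.04,-1.79) = (-1.2927,-1.9545)
  v4: (1-0.53)·(3.92,-0.06) + 0.53·(0.54,1.37) = (2.1286,0.6979)
Shoelace sum Σ(x_i·y_{i+1} − x_{i+1}·y_i):
  i=1: -1.9942·2.4505 − -3.0919·2.9347 = +4.1870 (running +4.1870)
  i=2: -3.0919·-1.9545 − -1.2927·2.4505 = +9.2109 (running +13.3979)
  i=3: -1.2927·0.6979 − 2.1286·-1.9545 = +3.2582 (running +16.6561)
  i=4: 2.1286·2.9347 − -1.9942·0.6979 = +7.6386 (running +24.2946)
Area = |Σ|/2 = |24.2946|/2 = 12.1473

Area at t=0.53: 12.1473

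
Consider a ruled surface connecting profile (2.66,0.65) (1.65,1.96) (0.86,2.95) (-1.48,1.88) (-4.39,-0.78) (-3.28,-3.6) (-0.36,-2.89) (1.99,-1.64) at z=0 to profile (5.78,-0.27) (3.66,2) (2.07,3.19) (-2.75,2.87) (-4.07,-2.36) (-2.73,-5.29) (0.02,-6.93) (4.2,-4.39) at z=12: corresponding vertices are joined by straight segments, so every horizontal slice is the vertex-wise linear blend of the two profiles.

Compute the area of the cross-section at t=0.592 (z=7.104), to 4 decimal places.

Cross-section at t=0.592: each vertex is (1-t)·p0[i] + t·p1[i].
  v1: (1-0.592)·(2.66,0.65) + 0.592·(5.78,-0.27) = (4.5070,0.1054)
  v2: (1-0.592)·(1.65,1.96) + 0.592·(3.66,2) = (2.8399,1.9837)
  v3: (1-0.592)·(0.86,2.95) + 0.592·(2.07,3.19) = (1.5763,3.0921)
  v4: (1-0.592)·(-1.48,1.88) + 0.592·(-2.75,2.87) = (-2.2318,2.4661)
  v5: (1-0.592)·(-4.39,-0.78) + 0.592·(-4.07,-2.36) = (-4.2006,-1.7154)
  v6: (1-0.592)·(-3.28,-3.6) + 0.592·(-2.73,-5.29) = (-2.9544,-4.6005)
  v7: (1-0.592)·(-0.36,-2.89) + 0.592·(0.02,-6.93) = (-0.1350,-5.2817)
  v8: (1-0.592)·(1.99,-1.64) + 0.592·(4.2,-4.39) = (3.2983,-3.2680)
Shoelace sum Σ(x_i·y_{i+1} − x_{i+1}·y_i):
  i=1: 4.5070·1.9837 − 2.8399·0.1054 = +8.6413 (running +8.6413)
  i=2: 2.8399·3.0921 − 1.5763·1.9837 = +5.6543 (running +14.2957)
  i=3: 1.5763·2.4661 − -2.2318·3.0921 = +10.7884 (running +25.0840)
  i=4: -2.2318·-1.7154 − -4.2006·2.4661 = +14.1873 (running +39.2713)
  i=5: -4.2006·-4.6005 − -2.9544·-1.7154 = +14.2567 (running +53.5281)
  i=6: -2.9544·-5.2817 − -0.1350·-4.6005 = +14.9829 (running +68.5110)
  i=7: -0.1350·-3.2680 − 3.2983·-5.2817 = +17.8620 (running +86.3730)
  i=8: 3.2983·0.1054 − 4.5070·-3.2680 = +15.0765 (running +101.4495)
Area = |Σ|/2 = |101.4495|/2 = 50.7248

Area at t=0.592: 50.7248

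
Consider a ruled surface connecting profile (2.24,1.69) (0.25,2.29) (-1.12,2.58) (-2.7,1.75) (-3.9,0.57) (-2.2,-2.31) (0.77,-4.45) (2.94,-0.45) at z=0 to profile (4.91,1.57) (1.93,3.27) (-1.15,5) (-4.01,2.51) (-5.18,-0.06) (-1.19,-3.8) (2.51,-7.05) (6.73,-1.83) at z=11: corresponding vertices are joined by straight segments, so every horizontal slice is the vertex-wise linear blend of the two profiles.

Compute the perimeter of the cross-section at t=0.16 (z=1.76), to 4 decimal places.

Perimeter at t=0.16: 22.8462

Cross-section at t=0.16: each vertex is (1-t)·p0[i] + t·p1[i].
  v1: (1-0.16)·(2.24,1.69) + 0.16·(4.91,1.57) = (2.6672,1.6708)
  v2: (1-0.16)·(0.25,2.29) + 0.16·(1.93,3.27) = (0.5188,2.4468)
  v3: (1-0.16)·(-1.12,2.58) + 0.16·(-1.15,5) = (-1.1248,2.9672)
  v4: (1-0.16)·(-2.7,1.75) + 0.16·(-4.01,2.51) = (-2.9096,1.8716)
  v5: (1-0.16)·(-3.9,0.57) + 0.16·(-5.18,-0.06) = (-4.1048,0.4692)
  v6: (1-0.16)·(-2.2,-2.31) + 0.16·(-1.19,-3.8) = (-2.0384,-2.5484)
  v7: (1-0.16)·(0.77,-4.45) + 0.16·(2.51,-7.05) = (1.0484,-4.8660)
  v8: (1-0.16)·(2.94,-0.45) + 0.16·(6.73,-1.83) = (3.5464,-0.6708)
Perimeter = Σ |v_{i+1} − v_i|:
  edge 1→2: √(-2.1484² + 0.7760²) = 2.2843 (running 2.2843)
  edge 2→3: √(-1.6436² + 0.5204²) = 1.7240 (running 4.0083)
  edge 3→4: √(-1.7848² + -1.0956²) = 2.0942 (running 6.1025)
  edge 4→5: √(-1.1952² + -1.4024²) = 1.8426 (running 7.9451)
  edge 5→6: √(2.0664² + -3.0176²) = 3.6573 (running 11.6024)
  edge 6→7: √(3.0868² + -2.3176²) = 3.8600 (running 15.4624)
  edge 7→8: √(2.4980² + 4.1952²) = 4.8826 (running 20.3450)
  edge 8→1: √(-0.8792² + 2.3416²) = 2.5012 (running 22.8462)
Perimeter = 22.8462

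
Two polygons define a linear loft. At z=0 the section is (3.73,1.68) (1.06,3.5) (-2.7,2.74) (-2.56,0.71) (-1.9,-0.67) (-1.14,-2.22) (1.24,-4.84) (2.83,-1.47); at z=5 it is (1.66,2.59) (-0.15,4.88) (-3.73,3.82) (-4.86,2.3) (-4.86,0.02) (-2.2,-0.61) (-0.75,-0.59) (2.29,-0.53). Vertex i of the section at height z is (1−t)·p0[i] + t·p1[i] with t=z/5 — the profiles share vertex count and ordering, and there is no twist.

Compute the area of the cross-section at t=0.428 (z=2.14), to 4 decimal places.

Area at t=0.428: 31.6609

Cross-section at t=0.428: each vertex is (1-t)·p0[i] + t·p1[i].
  v1: (1-0.428)·(3.73,1.68) + 0.428·(1.66,2.59) = (2.8440,2.0695)
  v2: (1-0.428)·(1.06,3.5) + 0.428·(-0.15,4.88) = (0.5421,4.0906)
  v3: (1-0.428)·(-2.7,2.74) + 0.428·(-3.73,3.82) = (-3.1408,3.2022)
  v4: (1-0.428)·(-2.56,0.71) + 0.428·(-4.86,2.3) = (-3.5444,1.3905)
  v5: (1-0.428)·(-1.9,-0.67) + 0.428·(-4.86,0.02) = (-3.1669,-0.3747)
  v6: (1-0.428)·(-1.14,-2.22) + 0.428·(-2.2,-0.61) = (-1.5937,-1.5309)
  v7: (1-0.428)·(1.24,-4.84) + 0.428·(-0.75,-0.59) = (0.3883,-3.0210)
  v8: (1-0.428)·(2.83,-1.47) + 0.428·(2.29,-0.53) = (2.5989,-1.0677)
Shoelace sum Σ(x_i·y_{i+1} − x_{i+1}·y_i):
  i=1: 2.8440·4.0906 − 0.5421·2.0695 = +10.5120 (running +10.5120)
  i=2: 0.5421·3.2022 − -3.1408·4.0906 = +14.5840 (running +25.0961)
  i=3: -3.1408·1.3905 − -3.5444·3.2022 = +6.9826 (running +32.0787)
  i=4: -3.5444·-0.3747 − -3.1669·1.3905 = +5.7316 (running +37.8103)
  i=5: -3.1669·-1.5309 − -1.5937·-0.3747 = +4.2511 (running +42.0614)
  i=6: -1.5937·-3.0210 − 0.3883·-1.5309 = +5.4089 (running +47.4704)
  i=7: 0.3883·-1.0677 − 2.5989·-3.0210 = +7.4367 (running +54.9070)
  i=8: 2.5989·2.0695 − 2.8440·-1.0677 = +8.4149 (running +63.3219)
Area = |Σ|/2 = |63.3219|/2 = 31.6609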